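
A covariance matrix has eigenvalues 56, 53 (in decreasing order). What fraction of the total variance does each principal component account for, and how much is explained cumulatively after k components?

Step 1 — total variance = trace(Sigma) = Σ λ_i = 56 + 53 = 109.

Step 2 — fraction explained by component i = λ_i / Σ λ:
  PC1: 56/109 = 0.5138
  PC2: 53/109 = 0.4862

Step 3 — cumulative fraction after k components = (λ_1 + ... + λ_k) / Σ λ:
  k = 1: 56/109 = 0.5138
  k = 2: (56 + 53)/109 = 109/109 = 1

Summary (fraction, with percent):

explained: PC1 0.5138 (51.38%), PC2 0.4862 (48.62%);  cumulative: 0.5138, 1


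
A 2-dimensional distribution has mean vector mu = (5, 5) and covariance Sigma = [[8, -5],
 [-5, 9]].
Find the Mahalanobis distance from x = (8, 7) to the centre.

Step 1 — centre the observation: (x - mu) = (3, 2).

Step 2 — invert Sigma. det(Sigma) = 8·9 - (-5)² = 47.
  Sigma^{-1} = (1/det) · [[d, -b], [-b, a]] = [[0.1915, 0.1064],
 [0.1064, 0.1702]].

Step 3 — form the quadratic (x - mu)^T · Sigma^{-1} · (x - mu):
  Sigma^{-1} · (x - mu) = (0.7872, 0.6596).
  (x - mu)^T · [Sigma^{-1} · (x - mu)] = (3)·(0.7872) + (2)·(0.6596) = 3.6809.

Step 4 — take square root: d = √(3.6809) ≈ 1.9186.

d(x, mu) = √(3.6809) ≈ 1.9186


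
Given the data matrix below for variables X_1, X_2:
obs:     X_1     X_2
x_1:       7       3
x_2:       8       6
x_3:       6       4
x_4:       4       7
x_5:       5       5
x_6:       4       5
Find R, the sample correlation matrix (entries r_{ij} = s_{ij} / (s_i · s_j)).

Step 1 — column means:
  mean(X_1) = (7 + 8 + 6 + 4 + 5 + 4) / 6 = 34/6 = 5.6667
  mean(X_2) = (3 + 6 + 4 + 7 + 5 + 5) / 6 = 30/6 = 5

Step 2 — sample variances and covariances s[i,j] = (1/(n-1)) · Σ_k (x_{k,i} - mean_i) · (x_{k,j} - mean_j), with n-1 = 5:
  s[X_1,X_1] = ((1.3333)·(1.3333) + (2.3333)·(2.3333) + (0.3333)·(0.3333) + (-1.6667)·(-1.6667) + (-0.6667)·(-0.6667) + (-1.6667)·(-1.6667)) / 5 = 13.3333/5 = 2.6667
  s[X_1,X_2] = ((1.3333)·(-2) + (2.3333)·(1) + (0.3333)·(-1) + (-1.6667)·(2) + (-0.6667)·(0) + (-1.6667)·(0)) / 5 = -4/5 = -0.8
  s[X_2,X_2] = ((-2)·(-2) + (1)·(1) + (-1)·(-1) + (2)·(2) + (0)·(0) + (0)·(0)) / 5 = 10/5 = 2
  Sample standard deviations s_i = √(s[i,i]):
  s(X_1) = √(2.6667) = 1.633
  s(X_2) = √(2) = 1.4142

Step 3 — r_{ij} = s_{ij} / (s_i · s_j):
  r[X_1,X_1] = 1 (diagonal).
  r[X_1,X_2] = -0.8 / (1.633 · 1.4142) = -0.8 / 2.3094 = -0.3464
  r[X_2,X_2] = 1 (diagonal).

R is symmetric with unit diagonal. Assembling:

R = [[1, -0.3464],
 [-0.3464, 1]]


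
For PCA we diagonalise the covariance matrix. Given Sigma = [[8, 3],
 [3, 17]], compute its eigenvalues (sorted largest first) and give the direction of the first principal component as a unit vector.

Step 1 — characteristic polynomial of 2×2 Sigma:
  det(Sigma - λI) = λ² - trace · λ + det = 0.
  trace = 8 + 17 = 25, det = 8·17 - (3)² = 127.
Step 2 — discriminant:
  Δ = trace² - 4·det = 625 - 508 = 117.
Step 3 — eigenvalues:
  λ = (trace ± √Δ)/2 = (25 ± 10.8167)/2,
  λ_1 = 17.9083,  λ_2 = 7.0917.

Step 4 — unit eigenvector for λ_1: solve (Sigma - λ_1 I)v = 0. First row:
  (8 - 17.9083)·v_x + (3)·v_y = 0, i.e. (-9.9083)·v_x + (3)·v_y = 0,
  so v ∝ (b, λ_1 - a) = (3, 9.9083) = u.
  ||u|| = √((3)² + (9.9083)²) = √(107.1749) ≈ 10.3525,
  v_1 = u/||u|| ≈ (0.2898, 0.9571) (||v_1|| = 1).

λ_1 = 17.9083,  λ_2 = 7.0917;  v_1 ≈ (0.2898, 0.9571)


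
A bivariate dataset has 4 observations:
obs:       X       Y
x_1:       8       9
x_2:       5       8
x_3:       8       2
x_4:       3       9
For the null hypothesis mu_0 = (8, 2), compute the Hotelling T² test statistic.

Step 1 — sample mean vector:
  mean(X) = (8 + 5 + 8 + 3) / 4 = 24/4 = 6
  mean(Y) = (9 + 8 + 2 + 9) / 4 = 28/4 = 7
  x̄ = (6, 7),  deviation x̄ - mu_0 = (6, 7) - (8, 2) = (-2, 5).

Step 2 — sample covariance matrix, S[i,j] = (1/(n-1)) · Σ_k (x_{k,i} - mean_i) · (x_{k,j} - mean_j), divisor n-1 = 3:
  S[X,X] = ((2)·(2) + (-1)·(-1) + (2)·(2) + (-3)·(-3)) / 3 = 18/3 = 6
  S[X,Y] = ((2)·(2) + (-1)·(1) + (2)·(-5) + (-3)·(2)) / 3 = -13/3 = -4.3333
  S[Y,Y] = ((2)·(2) + (1)·(1) + (-5)·(-5) + (2)·(2)) / 3 = 34/3 = 11.3333
  S = [[6, -4.3333],
 [-4.3333, 11.3333]].

Step 3 — invert S. det(S) = 6·11.3333 - (-4.3333)² = 49.2222.
  S^{-1} = (1/det) · [[d, -b], [-b, a]] = [[0.2302, 0.088],
 [0.088, 0.1219]].

Step 4 — quadratic form (x̄ - mu_0)^T · S^{-1} · (x̄ - mu_0):
  S^{-1} · (x̄ - mu_0) = (-0.0203, 0.4334),
  (x̄ - mu_0)^T · [...] = (-2)·(-0.0203) + (5)·(0.4334) = 2.2077.

Step 5 — scale by n: T² = 4 · 2.2077 = 8.8307.

T² ≈ 8.8307


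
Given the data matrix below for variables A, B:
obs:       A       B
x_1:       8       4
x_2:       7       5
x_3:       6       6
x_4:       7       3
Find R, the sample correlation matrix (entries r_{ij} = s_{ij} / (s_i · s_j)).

Step 1 — column means:
  mean(A) = (8 + 7 + 6 + 7) / 4 = 28/4 = 7
  mean(B) = (4 + 5 + 6 + 3) / 4 = 18/4 = 4.5

Step 2 — sample variances and covariances s[i,j] = (1/(n-1)) · Σ_k (x_{k,i} - mean_i) · (x_{k,j} - mean_j), with n-1 = 3:
  s[A,A] = ((1)·(1) + (0)·(0) + (-1)·(-1) + (0)·(0)) / 3 = 2/3 = 0.6667
  s[A,B] = ((1)·(-0.5) + (0)·(0.5) + (-1)·(1.5) + (0)·(-1.5)) / 3 = -2/3 = -0.6667
  s[B,B] = ((-0.5)·(-0.5) + (0.5)·(0.5) + (1.5)·(1.5) + (-1.5)·(-1.5)) / 3 = 5/3 = 1.6667
  Sample standard deviations s_i = √(s[i,i]):
  s(A) = √(0.6667) = 0.8165
  s(B) = √(1.6667) = 1.291

Step 3 — r_{ij} = s_{ij} / (s_i · s_j):
  r[A,A] = 1 (diagonal).
  r[A,B] = -0.6667 / (0.8165 · 1.291) = -0.6667 / 1.0541 = -0.6325
  r[B,B] = 1 (diagonal).

R is symmetric with unit diagonal. Assembling:

R = [[1, -0.6325],
 [-0.6325, 1]]


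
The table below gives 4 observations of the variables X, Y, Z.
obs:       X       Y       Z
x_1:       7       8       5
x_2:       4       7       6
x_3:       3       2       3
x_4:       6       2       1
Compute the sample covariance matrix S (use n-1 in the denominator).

Step 1 — column means:
  mean(X) = (7 + 4 + 3 + 6) / 4 = 20/4 = 5
  mean(Y) = (8 + 7 + 2 + 2) / 4 = 19/4 = 4.75
  mean(Z) = (5 + 6 + 3 + 1) / 4 = 15/4 = 3.75

Step 2 — sample covariance S[i,j] = (1/(n-1)) · Σ_k (x_{k,i} - mean_i) · (x_{k,j} - mean_j), with n-1 = 3.
  S[X,X] = ((2)·(2) + (-1)·(-1) + (-2)·(-2) + (1)·(1)) / 3 = 10/3 = 3.3333
  S[X,Y] = ((2)·(3.25) + (-1)·(2.25) + (-2)·(-2.75) + (1)·(-2.75)) / 3 = 7/3 = 2.3333
  S[X,Z] = ((2)·(1.25) + (-1)·(2.25) + (-2)·(-0.75) + (1)·(-2.75)) / 3 = -1/3 = -0.3333
  S[Y,Y] = ((3.25)·(3.25) + (2.25)·(2.25) + (-2.75)·(-2.75) + (-2.75)·(-2.75)) / 3 = 30.75/3 = 10.25
  S[Y,Z] = ((3.25)·(1.25) + (2.25)·(2.25) + (-2.75)·(-0.75) + (-2.75)·(-2.75)) / 3 = 18.75/3 = 6.25
  S[Z,Z] = ((1.25)·(1.25) + (2.25)·(2.25) + (-0.75)·(-0.75) + (-2.75)·(-2.75)) / 3 = 14.75/3 = 4.9167

S is symmetric (S[j,i] = S[i,j]). Assembling:

S = [[3.3333, 2.3333, -0.3333],
 [2.3333, 10.25, 6.25],
 [-0.3333, 6.25, 4.9167]]


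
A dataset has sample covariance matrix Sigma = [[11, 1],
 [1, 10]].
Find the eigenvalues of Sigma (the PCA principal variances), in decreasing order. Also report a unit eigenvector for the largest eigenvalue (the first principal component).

Step 1 — characteristic polynomial of 2×2 Sigma:
  det(Sigma - λI) = λ² - trace · λ + det = 0.
  trace = 11 + 10 = 21, det = 11·10 - (1)² = 109.
Step 2 — discriminant:
  Δ = trace² - 4·det = 441 - 436 = 5.
Step 3 — eigenvalues:
  λ = (trace ± √Δ)/2 = (21 ± 2.2361)/2,
  λ_1 = 11.618,  λ_2 = 9.382.

Step 4 — unit eigenvector for λ_1: solve (Sigma - λ_1 I)v = 0. First row:
  (11 - 11.618)·v_x + (1)·v_y = 0, i.e. (-0.618)·v_x + (1)·v_y = 0,
  so v ∝ (b, λ_1 - a) = (1, 0.618) = u.
  ||u|| = √((1)² + (0.618)²) = √(1.382) ≈ 1.1756,
  v_1 = u/||u|| ≈ (0.8507, 0.5257) (||v_1|| = 1).

λ_1 = 11.618,  λ_2 = 9.382;  v_1 ≈ (0.8507, 0.5257)


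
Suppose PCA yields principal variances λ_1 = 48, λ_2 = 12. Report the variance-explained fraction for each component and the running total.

Step 1 — total variance = trace(Sigma) = Σ λ_i = 48 + 12 = 60.

Step 2 — fraction explained by component i = λ_i / Σ λ:
  PC1: 48/60 = 0.8
  PC2: 12/60 = 0.2

Step 3 — cumulative fraction after k components = (λ_1 + ... + λ_k) / Σ λ:
  k = 1: 48/60 = 0.8
  k = 2: (48 + 12)/60 = 60/60 = 1

Summary (fraction, with percent):

explained: PC1 0.8 (80%), PC2 0.2 (20%);  cumulative: 0.8, 1


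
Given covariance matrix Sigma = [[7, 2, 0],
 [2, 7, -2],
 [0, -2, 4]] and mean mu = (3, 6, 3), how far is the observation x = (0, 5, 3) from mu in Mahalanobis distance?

Step 1 — centre the observation: (x - mu) = (-3, -1, 0).

Step 2 — invert Sigma (cofactor / det for 3×3, or solve directly):
  Sigma^{-1} = [[0.1579, -0.0526, -0.0263],
 [-0.0526, 0.1842, 0.0921],
 [-0.0263, 0.0921, 0.2961]].

Step 3 — form the quadratic (x - mu)^T · Sigma^{-1} · (x - mu):
  Sigma^{-1} · (x - mu) = (-0.4211, -0.0263, -0.0132).
  (x - mu)^T · [Sigma^{-1} · (x - mu)] = (-3)·(-0.4211) + (-1)·(-0.0263) + (0)·(-0.0132) = 1.2895.

Step 4 — take square root: d = √(1.2895) ≈ 1.1355.

d(x, mu) = √(1.2895) ≈ 1.1355


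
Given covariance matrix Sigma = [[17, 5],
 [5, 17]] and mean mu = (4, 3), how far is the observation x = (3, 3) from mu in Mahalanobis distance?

Step 1 — centre the observation: (x - mu) = (-1, 0).

Step 2 — invert Sigma. det(Sigma) = 17·17 - (5)² = 264.
  Sigma^{-1} = (1/det) · [[d, -b], [-b, a]] = [[0.0644, -0.0189],
 [-0.0189, 0.0644]].

Step 3 — form the quadratic (x - mu)^T · Sigma^{-1} · (x - mu):
  Sigma^{-1} · (x - mu) = (-0.0644, 0.0189).
  (x - mu)^T · [Sigma^{-1} · (x - mu)] = (-1)·(-0.0644) + (0)·(0.0189) = 0.0644.

Step 4 — take square root: d = √(0.0644) ≈ 0.2538.

d(x, mu) = √(0.0644) ≈ 0.2538


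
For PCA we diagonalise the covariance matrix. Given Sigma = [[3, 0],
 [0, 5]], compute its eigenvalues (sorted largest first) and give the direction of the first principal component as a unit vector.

Step 1 — characteristic polynomial of 2×2 Sigma:
  det(Sigma - λI) = λ² - trace · λ + det = 0.
  trace = 3 + 5 = 8, det = 3·5 - (0)² = 15.
Step 2 — discriminant:
  Δ = trace² - 4·det = 64 - 60 = 4.
Step 3 — eigenvalues:
  λ = (trace ± √Δ)/2 = (8 ± 2)/2,
  λ_1 = 5,  λ_2 = 3.

Step 4 — unit eigenvector for λ_1: Sigma is diagonal, so its eigenvectors are the coordinate axes. λ_1 = 5 is the diagonal entry on the second coordinate axis, hence
  v_1 = (0, 1) (||v_1|| = 1).

λ_1 = 5,  λ_2 = 3;  v_1 ≈ (0, 1)


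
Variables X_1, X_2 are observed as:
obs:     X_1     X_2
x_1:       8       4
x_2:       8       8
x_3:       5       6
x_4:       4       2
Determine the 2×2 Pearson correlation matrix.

Step 1 — column means:
  mean(X_1) = (8 + 8 + 5 + 4) / 4 = 25/4 = 6.25
  mean(X_2) = (4 + 8 + 6 + 2) / 4 = 20/4 = 5

Step 2 — sample variances and covariances s[i,j] = (1/(n-1)) · Σ_k (x_{k,i} - mean_i) · (x_{k,j} - mean_j), with n-1 = 3:
  s[X_1,X_1] = ((1.75)·(1.75) + (1.75)·(1.75) + (-1.25)·(-1.25) + (-2.25)·(-2.25)) / 3 = 12.75/3 = 4.25
  s[X_1,X_2] = ((1.75)·(-1) + (1.75)·(3) + (-1.25)·(1) + (-2.25)·(-3)) / 3 = 9/3 = 3
  s[X_2,X_2] = ((-1)·(-1) + (3)·(3) + (1)·(1) + (-3)·(-3)) / 3 = 20/3 = 6.6667
  Sample standard deviations s_i = √(s[i,i]):
  s(X_1) = √(4.25) = 2.0616
  s(X_2) = √(6.6667) = 2.582

Step 3 — r_{ij} = s_{ij} / (s_i · s_j):
  r[X_1,X_1] = 1 (diagonal).
  r[X_1,X_2] = 3 / (2.0616 · 2.582) = 3 / 5.3229 = 0.5636
  r[X_2,X_2] = 1 (diagonal).

R is symmetric with unit diagonal. Assembling:

R = [[1, 0.5636],
 [0.5636, 1]]


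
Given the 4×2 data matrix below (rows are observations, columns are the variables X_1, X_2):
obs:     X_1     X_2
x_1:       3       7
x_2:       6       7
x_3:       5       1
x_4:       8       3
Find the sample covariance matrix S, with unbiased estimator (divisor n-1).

Step 1 — column means:
  mean(X_1) = (3 + 6 + 5 + 8) / 4 = 22/4 = 5.5
  mean(X_2) = (7 + 7 + 1 + 3) / 4 = 18/4 = 4.5

Step 2 — sample covariance S[i,j] = (1/(n-1)) · Σ_k (x_{k,i} - mean_i) · (x_{k,j} - mean_j), with n-1 = 3.
  S[X_1,X_1] = ((-2.5)·(-2.5) + (0.5)·(0.5) + (-0.5)·(-0.5) + (2.5)·(2.5)) / 3 = 13/3 = 4.3333
  S[X_1,X_2] = ((-2.5)·(2.5) + (0.5)·(2.5) + (-0.5)·(-3.5) + (2.5)·(-1.5)) / 3 = -7/3 = -2.3333
  S[X_2,X_2] = ((2.5)·(2.5) + (2.5)·(2.5) + (-3.5)·(-3.5) + (-1.5)·(-1.5)) / 3 = 27/3 = 9

S is symmetric (S[j,i] = S[i,j]). Assembling:

S = [[4.3333, -2.3333],
 [-2.3333, 9]]


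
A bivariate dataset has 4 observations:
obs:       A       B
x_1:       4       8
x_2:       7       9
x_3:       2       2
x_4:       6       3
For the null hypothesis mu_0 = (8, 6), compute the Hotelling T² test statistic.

Step 1 — sample mean vector:
  mean(A) = (4 + 7 + 2 + 6) / 4 = 19/4 = 4.75
  mean(B) = (8 + 9 + 2 + 3) / 4 = 22/4 = 5.5
  x̄ = (4.75, 5.5),  deviation x̄ - mu_0 = (4.75, 5.5) - (8, 6) = (-3.25, -0.5).

Step 2 — sample covariance matrix, S[i,j] = (1/(n-1)) · Σ_k (x_{k,i} - mean_i) · (x_{k,j} - mean_j), divisor n-1 = 3:
  S[A,A] = ((-0.75)·(-0.75) + (2.25)·(2.25) + (-2.75)·(-2.75) + (1.25)·(1.25)) / 3 = 14.75/3 = 4.9167
  S[A,B] = ((-0.75)·(2.5) + (2.25)·(3.5) + (-2.75)·(-3.5) + (1.25)·(-2.5)) / 3 = 12.5/3 = 4.1667
  S[B,B] = ((2.5)·(2.5) + (3.5)·(3.5) + (-3.5)·(-3.5) + (-2.5)·(-2.5)) / 3 = 37/3 = 12.3333
  S = [[4.9167, 4.1667],
 [4.1667, 12.3333]].

Step 3 — invert S. det(S) = 4.9167·12.3333 - (4.1667)² = 43.2778.
  S^{-1} = (1/det) · [[d, -b], [-b, a]] = [[0.285, -0.0963],
 [-0.0963, 0.1136]].

Step 4 — quadratic form (x̄ - mu_0)^T · S^{-1} · (x̄ - mu_0):
  S^{-1} · (x̄ - mu_0) = (-0.878, 0.2561),
  (x̄ - mu_0)^T · [...] = (-3.25)·(-0.878) + (-0.5)·(0.2561) = 2.7256.

Step 5 — scale by n: T² = 4 · 2.7256 = 10.9024.

T² ≈ 10.9024


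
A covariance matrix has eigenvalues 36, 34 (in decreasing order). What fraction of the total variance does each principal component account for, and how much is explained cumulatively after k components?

Step 1 — total variance = trace(Sigma) = Σ λ_i = 36 + 34 = 70.

Step 2 — fraction explained by component i = λ_i / Σ λ:
  PC1: 36/70 = 0.5143
  PC2: 34/70 = 0.4857

Step 3 — cumulative fraction after k components = (λ_1 + ... + λ_k) / Σ λ:
  k = 1: 36/70 = 0.5143
  k = 2: (36 + 34)/70 = 70/70 = 1

Summary (fraction, with percent):

explained: PC1 0.5143 (51.43%), PC2 0.4857 (48.57%);  cumulative: 0.5143, 1


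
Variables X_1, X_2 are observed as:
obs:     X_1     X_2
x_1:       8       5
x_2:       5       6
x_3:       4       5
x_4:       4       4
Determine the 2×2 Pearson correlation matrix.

Step 1 — column means:
  mean(X_1) = (8 + 5 + 4 + 4) / 4 = 21/4 = 5.25
  mean(X_2) = (5 + 6 + 5 + 4) / 4 = 20/4 = 5

Step 2 — sample variances and covariances s[i,j] = (1/(n-1)) · Σ_k (x_{k,i} - mean_i) · (x_{k,j} - mean_j), with n-1 = 3:
  s[X_1,X_1] = ((2.75)·(2.75) + (-0.25)·(-0.25) + (-1.25)·(-1.25) + (-1.25)·(-1.25)) / 3 = 10.75/3 = 3.5833
  s[X_1,X_2] = ((2.75)·(0) + (-0.25)·(1) + (-1.25)·(0) + (-1.25)·(-1)) / 3 = 1/3 = 0.3333
  s[X_2,X_2] = ((0)·(0) + (1)·(1) + (0)·(0) + (-1)·(-1)) / 3 = 2/3 = 0.6667
  Sample standard deviations s_i = √(s[i,i]):
  s(X_1) = √(3.5833) = 1.893
  s(X_2) = √(0.6667) = 0.8165

Step 3 — r_{ij} = s_{ij} / (s_i · s_j):
  r[X_1,X_1] = 1 (diagonal).
  r[X_1,X_2] = 0.3333 / (1.893 · 0.8165) = 0.3333 / 1.5456 = 0.2157
  r[X_2,X_2] = 1 (diagonal).

R is symmetric with unit diagonal. Assembling:

R = [[1, 0.2157],
 [0.2157, 1]]


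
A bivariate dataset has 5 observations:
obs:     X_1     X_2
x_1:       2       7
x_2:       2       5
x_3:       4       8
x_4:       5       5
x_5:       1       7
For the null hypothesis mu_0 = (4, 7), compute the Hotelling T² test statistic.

Step 1 — sample mean vector:
  mean(X_1) = (2 + 2 + 4 + 5 + 1) / 5 = 14/5 = 2.8
  mean(X_2) = (7 + 5 + 8 + 5 + 7) / 5 = 32/5 = 6.4
  x̄ = (2.8, 6.4),  deviation x̄ - mu_0 = (2.8, 6.4) - (4, 7) = (-1.2, -0.6).

Step 2 — sample covariance matrix, S[i,j] = (1/(n-1)) · Σ_k (x_{k,i} - mean_i) · (x_{k,j} - mean_j), divisor n-1 = 4:
  S[X_1,X_1] = ((-0.8)·(-0.8) + (-0.8)·(-0.8) + (1.2)·(1.2) + (2.2)·(2.2) + (-1.8)·(-1.8)) / 4 = 10.8/4 = 2.7
  S[X_1,X_2] = ((-0.8)·(0.6) + (-0.8)·(-1.4) + (1.2)·(1.6) + (2.2)·(-1.4) + (-1.8)·(0.6)) / 4 = -1.6/4 = -0.4
  S[X_2,X_2] = ((0.6)·(0.6) + (-1.4)·(-1.4) + (1.6)·(1.6) + (-1.4)·(-1.4) + (0.6)·(0.6)) / 4 = 7.2/4 = 1.8
  S = [[2.7, -0.4],
 [-0.4, 1.8]].

Step 3 — invert S. det(S) = 2.7·1.8 - (-0.4)² = 4.7.
  S^{-1} = (1/det) · [[d, -b], [-b, a]] = [[0.383, 0.0851],
 [0.0851, 0.5745]].

Step 4 — quadratic form (x̄ - mu_0)^T · S^{-1} · (x̄ - mu_0):
  S^{-1} · (x̄ - mu_0) = (-0.5106, -0.4468),
  (x̄ - mu_0)^T · [...] = (-1.2)·(-0.5106) + (-0.6)·(-0.4468) = 0.8809.

Step 5 — scale by n: T² = 5 · 0.8809 = 4.4043.

T² ≈ 4.4043


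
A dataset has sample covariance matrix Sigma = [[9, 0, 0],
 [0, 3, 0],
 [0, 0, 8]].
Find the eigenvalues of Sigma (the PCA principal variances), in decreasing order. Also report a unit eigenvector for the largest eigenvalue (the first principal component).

Step 1 — characteristic polynomial p(λ) = det(λI - Sigma) = λ³ - tr·λ² + c_1·λ - det, where tr = trace, c_1 = sum of the principal 2×2 minors, det = det(Sigma):
  tr = 9 + 3 + 8 = 20,
  c_1 = (9·3 - (0)²) + (9·8 - (0)²) + (3·8 - (0)²) = 27 + 72 + 24 = 123,
  det = 9·(3·8 - (0)²) - (0)·((0)·8 - (0)·(0)) + (0)·((0)·(0) - 3·(0)) = 9·(24) - (0)·(0) + (0)·(0) = 216.
  So p(λ) = λ³ - 20λ² + 123λ - 216.
Step 2 — look for an integer root (rational root theorem: any rational root is an integer divisor of 216). Testing λ = 3:
  p(3) = 27 - 180 + 369 - 216 = 0  ✓
  Dividing out (λ - 3): p(λ) = (λ - 3)(λ² - 17λ + 72).
Step 3 — remaining eigenvalues from the quadratic λ² - 17λ + 72 = 0:
  Δ = 17² - 4·72 = 289 - 288 = 1,  λ = (17 ± √1)/2 = (17 ± 1)/2 = 9 or 8.
  Sorted: λ_1 = 9,  λ_2 = 8,  λ_3 = 3  (check: sum = 20 = tr ✓).

Step 4 — unit eigenvector for λ_1 = 9: v spans the null space of (Sigma - λ_1 I), whose rows are
  r_1 = (0, 0, 0),  r_2 = (0, -6, 0),  r_3 = (0, 0, -1).
  v is orthogonal to every row, so take v ∝ r_2 × r_3 = ((-6)·(-1) - (0)·(0), (0)·(0) - (0)·(-1), (0)·(0) - (-6)·(0)) = (6, 0, 0).
  Rescale (divide by 6): u = (1, 0, 0).
  ||u|| = √((1)² + (0)² + (0)²) = √(1) = 1,  v_1 = u/||u|| ≈ (1, 0, 0) (||v_1|| = 1).

λ_1 = 9,  λ_2 = 8,  λ_3 = 3;  v_1 ≈ (1, 0, 0)


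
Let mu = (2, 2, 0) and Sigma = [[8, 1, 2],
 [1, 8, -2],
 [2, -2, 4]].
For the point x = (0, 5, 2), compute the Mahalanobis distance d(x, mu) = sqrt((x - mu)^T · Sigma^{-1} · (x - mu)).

Step 1 — centre the observation: (x - mu) = (-2, 3, 2).

Step 2 — invert Sigma (cofactor / det for 3×3, or solve directly):
  Sigma^{-1} = [[0.1556, -0.0444, -0.1],
 [-0.0444, 0.1556, 0.1],
 [-0.1, 0.1, 0.35]].

Step 3 — form the quadratic (x - mu)^T · Sigma^{-1} · (x - mu):
  Sigma^{-1} · (x - mu) = (-0.6444, 0.7556, 1.2).
  (x - mu)^T · [Sigma^{-1} · (x - mu)] = (-2)·(-0.6444) + (3)·(0.7556) + (2)·(1.2) = 5.9556.

Step 4 — take square root: d = √(5.9556) ≈ 2.4404.

d(x, mu) = √(5.9556) ≈ 2.4404


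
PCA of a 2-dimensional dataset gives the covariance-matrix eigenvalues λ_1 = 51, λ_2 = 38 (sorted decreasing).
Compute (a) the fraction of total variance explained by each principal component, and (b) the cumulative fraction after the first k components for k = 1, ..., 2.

Step 1 — total variance = trace(Sigma) = Σ λ_i = 51 + 38 = 89.

Step 2 — fraction explained by component i = λ_i / Σ λ:
  PC1: 51/89 = 0.573
  PC2: 38/89 = 0.427

Step 3 — cumulative fraction after k components = (λ_1 + ... + λ_k) / Σ λ:
  k = 1: 51/89 = 0.573
  k = 2: (51 + 38)/89 = 89/89 = 1

Summary (fraction, with percent):

explained: PC1 0.573 (57.3%), PC2 0.427 (42.7%);  cumulative: 0.573, 1


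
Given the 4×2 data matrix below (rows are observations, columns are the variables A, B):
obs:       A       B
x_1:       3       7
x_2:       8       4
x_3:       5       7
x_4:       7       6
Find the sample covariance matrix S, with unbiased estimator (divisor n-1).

Step 1 — column means:
  mean(A) = (3 + 8 + 5 + 7) / 4 = 23/4 = 5.75
  mean(B) = (7 + 4 + 7 + 6) / 4 = 24/4 = 6

Step 2 — sample covariance S[i,j] = (1/(n-1)) · Σ_k (x_{k,i} - mean_i) · (x_{k,j} - mean_j), with n-1 = 3.
  S[A,A] = ((-2.75)·(-2.75) + (2.25)·(2.25) + (-0.75)·(-0.75) + (1.25)·(1.25)) / 3 = 14.75/3 = 4.9167
  S[A,B] = ((-2.75)·(1) + (2.25)·(-2) + (-0.75)·(1) + (1.25)·(0)) / 3 = -8/3 = -2.6667
  S[B,B] = ((1)·(1) + (-2)·(-2) + (1)·(1) + (0)·(0)) / 3 = 6/3 = 2

S is symmetric (S[j,i] = S[i,j]). Assembling:

S = [[4.9167, -2.6667],
 [-2.6667, 2]]


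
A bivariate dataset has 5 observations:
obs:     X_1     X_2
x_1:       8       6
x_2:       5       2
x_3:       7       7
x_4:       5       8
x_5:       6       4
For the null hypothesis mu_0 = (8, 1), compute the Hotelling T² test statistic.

Step 1 — sample mean vector:
  mean(X_1) = (8 + 5 + 7 + 5 + 6) / 5 = 31/5 = 6.2
  mean(X_2) = (6 + 2 + 7 + 8 + 4) / 5 = 27/5 = 5.4
  x̄ = (6.2, 5.4),  deviation x̄ - mu_0 = (6.2, 5.4) - (8, 1) = (-1.8, 4.4).

Step 2 — sample covariance matrix, S[i,j] = (1/(n-1)) · Σ_k (x_{k,i} - mean_i) · (x_{k,j} - mean_j), divisor n-1 = 4:
  S[X_1,X_1] = ((1.8)·(1.8) + (-1.2)·(-1.2) + (0.8)·(0.8) + (-1.2)·(-1.2) + (-0.2)·(-0.2)) / 4 = 6.8/4 = 1.7
  S[X_1,X_2] = ((1.8)·(0.6) + (-1.2)·(-3.4) + (0.8)·(1.6) + (-1.2)·(2.6) + (-0.2)·(-1.4)) / 4 = 3.6/4 = 0.9
  S[X_2,X_2] = ((0.6)·(0.6) + (-3.4)·(-3.4) + (1.6)·(1.6) + (2.6)·(2.6) + (-1.4)·(-1.4)) / 4 = 23.2/4 = 5.8
  S = [[1.7, 0.9],
 [0.9, 5.8]].

Step 3 — invert S. det(S) = 1.7·5.8 - (0.9)² = 9.05.
  S^{-1} = (1/det) · [[d, -b], [-b, a]] = [[0.6409, -0.0994],
 [-0.0994, 0.1878]].

Step 4 — quadratic form (x̄ - mu_0)^T · S^{-1} · (x̄ - mu_0):
  S^{-1} · (x̄ - mu_0) = (-1.5912, 1.0055),
  (x̄ - mu_0)^T · [...] = (-1.8)·(-1.5912) + (4.4)·(1.0055) = 7.2884.

Step 5 — scale by n: T² = 5 · 7.2884 = 36.442.

T² ≈ 36.442


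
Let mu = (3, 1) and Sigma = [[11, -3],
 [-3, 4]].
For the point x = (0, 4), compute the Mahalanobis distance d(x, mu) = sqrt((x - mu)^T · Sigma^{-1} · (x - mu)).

Step 1 — centre the observation: (x - mu) = (-3, 3).

Step 2 — invert Sigma. det(Sigma) = 11·4 - (-3)² = 35.
  Sigma^{-1} = (1/det) · [[d, -b], [-b, a]] = [[0.1143, 0.0857],
 [0.0857, 0.3143]].

Step 3 — form the quadratic (x - mu)^T · Sigma^{-1} · (x - mu):
  Sigma^{-1} · (x - mu) = (-0.0857, 0.6857).
  (x - mu)^T · [Sigma^{-1} · (x - mu)] = (-3)·(-0.0857) + (3)·(0.6857) = 2.3143.

Step 4 — take square root: d = √(2.3143) ≈ 1.5213.

d(x, mu) = √(2.3143) ≈ 1.5213


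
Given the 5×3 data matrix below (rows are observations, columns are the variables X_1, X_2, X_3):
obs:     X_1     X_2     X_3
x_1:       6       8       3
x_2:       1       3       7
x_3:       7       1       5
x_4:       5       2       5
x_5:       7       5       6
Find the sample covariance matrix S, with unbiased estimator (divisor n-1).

Step 1 — column means:
  mean(X_1) = (6 + 1 + 7 + 5 + 7) / 5 = 26/5 = 5.2
  mean(X_2) = (8 + 3 + 1 + 2 + 5) / 5 = 19/5 = 3.8
  mean(X_3) = (3 + 7 + 5 + 5 + 6) / 5 = 26/5 = 5.2

Step 2 — sample covariance S[i,j] = (1/(n-1)) · Σ_k (x_{k,i} - mean_i) · (x_{k,j} - mean_j), with n-1 = 4.
  S[X_1,X_1] = ((0.8)·(0.8) + (-4.2)·(-4.2) + (1.8)·(1.8) + (-0.2)·(-0.2) + (1.8)·(1.8)) / 4 = 24.8/4 = 6.2
  S[X_1,X_2] = ((0.8)·(4.2) + (-4.2)·(-0.8) + (1.8)·(-2.8) + (-0.2)·(-1.8) + (1.8)·(1.2)) / 4 = 4.2/4 = 1.05
  S[X_1,X_3] = ((0.8)·(-2.2) + (-4.2)·(1.8) + (1.8)·(-0.2) + (-0.2)·(-0.2) + (1.8)·(0.8)) / 4 = -8.2/4 = -2.05
  S[X_2,X_2] = ((4.2)·(4.2) + (-0.8)·(-0.8) + (-2.8)·(-2.8) + (-1.8)·(-1.8) + (1.2)·(1.2)) / 4 = 30.8/4 = 7.7
  S[X_2,X_3] = ((4.2)·(-2.2) + (-0.8)·(1.8) + (-2.8)·(-0.2) + (-1.8)·(-0.2) + (1.2)·(0.8)) / 4 = -8.8/4 = -2.2
  S[X_3,X_3] = ((-2.2)·(-2.2) + (1.8)·(1.8) + (-0.2)·(-0.2) + (-0.2)·(-0.2) + (0.8)·(0.8)) / 4 = 8.8/4 = 2.2

S is symmetric (S[j,i] = S[i,j]). Assembling:

S = [[6.2, 1.05, -2.05],
 [1.05, 7.7, -2.2],
 [-2.05, -2.2, 2.2]]


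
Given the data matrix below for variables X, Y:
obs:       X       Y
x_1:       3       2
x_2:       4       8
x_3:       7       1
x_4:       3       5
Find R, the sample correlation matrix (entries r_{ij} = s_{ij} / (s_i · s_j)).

Step 1 — column means:
  mean(X) = (3 + 4 + 7 + 3) / 4 = 17/4 = 4.25
  mean(Y) = (2 + 8 + 1 + 5) / 4 = 16/4 = 4

Step 2 — sample variances and covariances s[i,j] = (1/(n-1)) · Σ_k (x_{k,i} - mean_i) · (x_{k,j} - mean_j), with n-1 = 3:
  s[X,X] = ((-1.25)·(-1.25) + (-0.25)·(-0.25) + (2.75)·(2.75) + (-1.25)·(-1.25)) / 3 = 10.75/3 = 3.5833
  s[X,Y] = ((-1.25)·(-2) + (-0.25)·(4) + (2.75)·(-3) + (-1.25)·(1)) / 3 = -8/3 = -2.6667
  s[Y,Y] = ((-2)·(-2) + (4)·(4) + (-3)·(-3) + (1)·(1)) / 3 = 30/3 = 10
  Sample standard deviations s_i = √(s[i,i]):
  s(X) = √(3.5833) = 1.893
  s(Y) = √(10) = 3.1623

Step 3 — r_{ij} = s_{ij} / (s_i · s_j):
  r[X,X] = 1 (diagonal).
  r[X,Y] = -2.6667 / (1.893 · 3.1623) = -2.6667 / 5.9861 = -0.4455
  r[Y,Y] = 1 (diagonal).

R is symmetric with unit diagonal. Assembling:

R = [[1, -0.4455],
 [-0.4455, 1]]


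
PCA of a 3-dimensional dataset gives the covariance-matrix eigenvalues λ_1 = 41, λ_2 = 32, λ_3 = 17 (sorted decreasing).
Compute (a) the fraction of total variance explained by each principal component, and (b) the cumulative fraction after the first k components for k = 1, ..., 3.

Step 1 — total variance = trace(Sigma) = Σ λ_i = 41 + 32 + 17 = 90.

Step 2 — fraction explained by component i = λ_i / Σ λ:
  PC1: 41/90 = 0.4556
  PC2: 32/90 = 0.3556
  PC3: 17/90 = 0.1889

Step 3 — cumulative fraction after k components = (λ_1 + ... + λ_k) / Σ λ:
  k = 1: 41/90 = 0.4556
  k = 2: (41 + 32)/90 = 73/90 = 0.8111
  k = 3: (41 + 32 + 17)/90 = 90/90 = 1

Summary (fraction, with percent):

explained: PC1 0.4556 (45.56%), PC2 0.3556 (35.56%), PC3 0.1889 (18.89%);  cumulative: 0.4556, 0.8111, 1


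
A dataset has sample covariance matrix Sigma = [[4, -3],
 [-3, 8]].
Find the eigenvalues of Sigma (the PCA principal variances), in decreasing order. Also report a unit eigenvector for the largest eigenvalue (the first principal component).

Step 1 — characteristic polynomial of 2×2 Sigma:
  det(Sigma - λI) = λ² - trace · λ + det = 0.
  trace = 4 + 8 = 12, det = 4·8 - (-3)² = 23.
Step 2 — discriminant:
  Δ = trace² - 4·det = 144 - 92 = 52.
Step 3 — eigenvalues:
  λ = (trace ± √Δ)/2 = (12 ± 7.2111)/2,
  λ_1 = 9.6056,  λ_2 = 2.3944.

Step 4 — unit eigenvector for λ_1: solve (Sigma - λ_1 I)v = 0. First row:
  (4 - 9.6056)·v_x + (-3)·v_y = 0, i.e. (-5.6056)·v_x + (-3)·v_y = 0,
  so v ∝ (b, λ_1 - a) = (-3, 5.6056); multiply by -1 so the first entry is positive: u = (3, -5.6056).
  ||u|| = √((3)² + (-5.6056)²) = √(40.4222) ≈ 6.3578,
  v_1 = u/||u|| ≈ (0.4719, -0.8817) (||v_1|| = 1).

λ_1 = 9.6056,  λ_2 = 2.3944;  v_1 ≈ (0.4719, -0.8817)


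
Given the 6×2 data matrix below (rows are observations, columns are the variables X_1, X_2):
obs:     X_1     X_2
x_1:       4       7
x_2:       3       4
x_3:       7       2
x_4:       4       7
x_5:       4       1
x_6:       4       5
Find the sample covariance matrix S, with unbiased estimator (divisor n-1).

Step 1 — column means:
  mean(X_1) = (4 + 3 + 7 + 4 + 4 + 4) / 6 = 26/6 = 4.3333
  mean(X_2) = (7 + 4 + 2 + 7 + 1 + 5) / 6 = 26/6 = 4.3333

Step 2 — sample covariance S[i,j] = (1/(n-1)) · Σ_k (x_{k,i} - mean_i) · (x_{k,j} - mean_j), with n-1 = 5.
  S[X_1,X_1] = ((-0.3333)·(-0.3333) + (-1.3333)·(-1.3333) + (2.6667)·(2.6667) + (-0.3333)·(-0.3333) + (-0.3333)·(-0.3333) + (-0.3333)·(-0.3333)) / 5 = 9.3333/5 = 1.8667
  S[X_1,X_2] = ((-0.3333)·(2.6667) + (-1.3333)·(-0.3333) + (2.6667)·(-2.3333) + (-0.3333)·(2.6667) + (-0.3333)·(-3.3333) + (-0.3333)·(0.6667)) / 5 = -6.6667/5 = -1.3333
  S[X_2,X_2] = ((2.6667)·(2.6667) + (-0.3333)·(-0.3333) + (-2.3333)·(-2.3333) + (2.6667)·(2.6667) + (-3.3333)·(-3.3333) + (0.6667)·(0.6667)) / 5 = 31.3333/5 = 6.2667

S is symmetric (S[j,i] = S[i,j]). Assembling:

S = [[1.8667, -1.3333],
 [-1.3333, 6.2667]]


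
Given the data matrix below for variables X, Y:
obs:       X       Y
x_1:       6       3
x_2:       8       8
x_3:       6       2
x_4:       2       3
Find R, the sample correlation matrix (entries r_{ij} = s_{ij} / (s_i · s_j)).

Step 1 — column means:
  mean(X) = (6 + 8 + 6 + 2) / 4 = 22/4 = 5.5
  mean(Y) = (3 + 8 + 2 + 3) / 4 = 16/4 = 4

Step 2 — sample variances and covariances s[i,j] = (1/(n-1)) · Σ_k (x_{k,i} - mean_i) · (x_{k,j} - mean_j), with n-1 = 3:
  s[X,X] = ((0.5)·(0.5) + (2.5)·(2.5) + (0.5)·(0.5) + (-3.5)·(-3.5)) / 3 = 19/3 = 6.3333
  s[X,Y] = ((0.5)·(-1) + (2.5)·(4) + (0.5)·(-2) + (-3.5)·(-1)) / 3 = 12/3 = 4
  s[Y,Y] = ((-1)·(-1) + (4)·(4) + (-2)·(-2) + (-1)·(-1)) / 3 = 22/3 = 7.3333
  Sample standard deviations s_i = √(s[i,i]):
  s(X) = √(6.3333) = 2.5166
  s(Y) = √(7.3333) = 2.708

Step 3 — r_{ij} = s_{ij} / (s_i · s_j):
  r[X,X] = 1 (diagonal).
  r[X,Y] = 4 / (2.5166 · 2.708) = 4 / 6.815 = 0.5869
  r[Y,Y] = 1 (diagonal).

R is symmetric with unit diagonal. Assembling:

R = [[1, 0.5869],
 [0.5869, 1]]


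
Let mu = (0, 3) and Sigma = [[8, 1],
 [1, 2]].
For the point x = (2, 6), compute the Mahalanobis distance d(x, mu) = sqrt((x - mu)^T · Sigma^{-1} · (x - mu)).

Step 1 — centre the observation: (x - mu) = (2, 3).

Step 2 — invert Sigma. det(Sigma) = 8·2 - (1)² = 15.
  Sigma^{-1} = (1/det) · [[d, -b], [-b, a]] = [[0.1333, -0.0667],
 [-0.0667, 0.5333]].

Step 3 — form the quadratic (x - mu)^T · Sigma^{-1} · (x - mu):
  Sigma^{-1} · (x - mu) = (0.0667, 1.4667).
  (x - mu)^T · [Sigma^{-1} · (x - mu)] = (2)·(0.0667) + (3)·(1.4667) = 4.5333.

Step 4 — take square root: d = √(4.5333) ≈ 2.1292.

d(x, mu) = √(4.5333) ≈ 2.1292


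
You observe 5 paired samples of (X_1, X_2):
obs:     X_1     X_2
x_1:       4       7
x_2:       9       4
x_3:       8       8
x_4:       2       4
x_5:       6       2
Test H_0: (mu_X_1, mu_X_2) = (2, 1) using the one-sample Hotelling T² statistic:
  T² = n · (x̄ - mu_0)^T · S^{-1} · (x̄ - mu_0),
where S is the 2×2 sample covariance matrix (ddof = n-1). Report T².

Step 1 — sample mean vector:
  mean(X_1) = (4 + 9 + 8 + 2 + 6) / 5 = 29/5 = 5.8
  mean(X_2) = (7 + 4 + 8 + 4 + 2) / 5 = 25/5 = 5
  x̄ = (5.8, 5),  deviation x̄ - mu_0 = (5.8, 5) - (2, 1) = (3.8, 4).

Step 2 — sample covariance matrix, S[i,j] = (1/(n-1)) · Σ_k (x_{k,i} - mean_i) · (x_{k,j} - mean_j), divisor n-1 = 4:
  S[X_1,X_1] = ((-1.8)·(-1.8) + (3.2)·(3.2) + (2.2)·(2.2) + (-3.8)·(-3.8) + (0.2)·(0.2)) / 4 = 32.8/4 = 8.2
  S[X_1,X_2] = ((-1.8)·(2) + (3.2)·(-1) + (2.2)·(3) + (-3.8)·(-1) + (0.2)·(-3)) / 4 = 3/4 = 0.75
  S[X_2,X_2] = ((2)·(2) + (-1)·(-1) + (3)·(3) + (-1)·(-1) + (-3)·(-3)) / 4 = 24/4 = 6
  S = [[8.2, 0.75],
 [0.75, 6]].

Step 3 — invert S. det(S) = 8.2·6 - (0.75)² = 48.6375.
  S^{-1} = (1/det) · [[d, -b], [-b, a]] = [[0.1234, -0.0154],
 [-0.0154, 0.1686]].

Step 4 — quadratic form (x̄ - mu_0)^T · S^{-1} · (x̄ - mu_0):
  S^{-1} · (x̄ - mu_0) = (0.4071, 0.6158),
  (x̄ - mu_0)^T · [...] = (3.8)·(0.4071) + (4)·(0.6158) = 4.0101.

Step 5 — scale by n: T² = 5 · 4.0101 = 20.0504.

T² ≈ 20.0504


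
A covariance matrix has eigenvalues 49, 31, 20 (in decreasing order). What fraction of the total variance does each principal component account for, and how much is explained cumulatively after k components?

Step 1 — total variance = trace(Sigma) = Σ λ_i = 49 + 31 + 20 = 100.

Step 2 — fraction explained by component i = λ_i / Σ λ:
  PC1: 49/100 = 0.49
  PC2: 31/100 = 0.31
  PC3: 20/100 = 0.2

Step 3 — cumulative fraction after k components = (λ_1 + ... + λ_k) / Σ λ:
  k = 1: 49/100 = 0.49
  k = 2: (49 + 31)/100 = 80/100 = 0.8
  k = 3: (49 + 31 + 20)/100 = 100/100 = 1

Summary (fraction, with percent):

explained: PC1 0.49 (49%), PC2 0.31 (31%), PC3 0.2 (20%);  cumulative: 0.49, 0.8, 1


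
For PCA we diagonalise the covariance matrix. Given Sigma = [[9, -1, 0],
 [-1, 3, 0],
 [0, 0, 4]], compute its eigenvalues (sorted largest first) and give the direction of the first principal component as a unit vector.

Step 1 — characteristic polynomial p(λ) = det(λI - Sigma) = λ³ - tr·λ² + c_1·λ - det, where tr = trace, c_1 = sum of the principal 2×2 minors, det = det(Sigma):
  tr = 9 + 3 + 4 = 16,
  c_1 = (9·3 - (-1)²) + (9·4 - (0)²) + (3·4 - (0)²) = 26 + 36 + 12 = 74,
  det = 9·(3·4 - (0)²) - (-1)·((-1)·4 - (0)·(0)) + (0)·((-1)·(0) - 3·(0)) = 9·(12) - (-1)·(-4) + (0)·(0) = 104.
  So p(λ) = λ³ - 16λ² + 74λ - 104.
Step 2 — look for an integer root (rational root theorem: any rational root is an integer divisor of 104). Testing λ = 4:
  p(4) = 64 - 256 + 296 - 104 = 0  ✓
  Dividing out (λ - 4): p(λ) = (λ - 4)(λ² - 12λ + 26).
Step 3 — remaining eigenvalues from the quadratic λ² - 12λ + 26 = 0:
  Δ = 12² - 4·26 = 144 - 104 = 40,  λ = (12 ± √40)/2 = (12 ± 6.3246)/2 ≈ 9.1623 or 2.8377.
  Sorted: λ_1 = 9.1623,  λ_2 = 4,  λ_3 = 2.8377  (check: sum = 16 = tr ✓).

Step 4 — unit eigenvector for λ_1 ≈ 9.1623: v spans the null space of (Sigma - λ_1 I), whose rows are
  r_1 = (-0.1623, -1, 0),  r_2 = (-1, -6.1623, 0),  r_3 = (0, 0, -5.1623).
  v is orthogonal to every row, so take v ∝ r_1 × r_3 = ((-1)·(-5.1623) - (0)·(0), (0)·(0) - (-0.1623)·(-5.1623), (-0.1623)·(0) - (-1)·(0)) ≈ (5.1623, -0.8377, 0).
  Let u = (5.1623, -0.8377, 0).
  ||u|| = √((5.1623)² + (-0.8377)² + (0)²) = √(27.3509) ≈ 5.2298,  v_1 = u/||u|| ≈ (0.9871, -0.1602, 0) (||v_1|| = 1).

λ_1 = 9.1623,  λ_2 = 4,  λ_3 = 2.8377;  v_1 ≈ (0.9871, -0.1602, 0)


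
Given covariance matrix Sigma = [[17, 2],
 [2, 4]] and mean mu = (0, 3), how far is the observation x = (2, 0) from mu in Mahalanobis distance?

Step 1 — centre the observation: (x - mu) = (2, -3).

Step 2 — invert Sigma. det(Sigma) = 17·4 - (2)² = 64.
  Sigma^{-1} = (1/det) · [[d, -b], [-b, a]] = [[0.0625, -0.0312],
 [-0.0312, 0.2656]].

Step 3 — form the quadratic (x - mu)^T · Sigma^{-1} · (x - mu):
  Sigma^{-1} · (x - mu) = (0.2188, -0.8594).
  (x - mu)^T · [Sigma^{-1} · (x - mu)] = (2)·(0.2188) + (-3)·(-0.8594) = 3.0156.

Step 4 — take square root: d = √(3.0156) ≈ 1.7366.

d(x, mu) = √(3.0156) ≈ 1.7366


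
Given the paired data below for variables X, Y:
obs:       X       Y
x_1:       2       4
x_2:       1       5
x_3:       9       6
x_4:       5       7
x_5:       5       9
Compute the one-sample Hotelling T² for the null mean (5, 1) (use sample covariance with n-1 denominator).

Step 1 — sample mean vector:
  mean(X) = (2 + 1 + 9 + 5 + 5) / 5 = 22/5 = 4.4
  mean(Y) = (4 + 5 + 6 + 7 + 9) / 5 = 31/5 = 6.2
  x̄ = (4.4, 6.2),  deviation x̄ - mu_0 = (4.4, 6.2) - (5, 1) = (-0.6, 5.2).

Step 2 — sample covariance matrix, S[i,j] = (1/(n-1)) · Σ_k (x_{k,i} - mean_i) · (x_{k,j} - mean_j), divisor n-1 = 4:
  S[X,X] = ((-2.4)·(-2.4) + (-3.4)·(-3.4) + (4.6)·(4.6) + (0.6)·(0.6) + (0.6)·(0.6)) / 4 = 39.2/4 = 9.8
  S[X,Y] = ((-2.4)·(-2.2) + (-3.4)·(-1.2) + (4.6)·(-0.2) + (0.6)·(0.8) + (0.6)·(2.8)) / 4 = 10.6/4 = 2.65
  S[Y,Y] = ((-2.2)·(-2.2) + (-1.2)·(-1.2) + (-0.2)·(-0.2) + (0.8)·(0.8) + (2.8)·(2.8)) / 4 = 14.8/4 = 3.7
  S = [[9.8, 2.65],
 [2.65, 3.7]].

Step 3 — invert S. det(S) = 9.8·3.7 - (2.65)² = 29.2375.
  S^{-1} = (1/det) · [[d, -b], [-b, a]] = [[0.1265, -0.0906],
 [-0.0906, 0.3352]].

Step 4 — quadratic form (x̄ - mu_0)^T · S^{-1} · (x̄ - mu_0):
  S^{-1} · (x̄ - mu_0) = (-0.5472, 1.7973),
  (x̄ - mu_0)^T · [...] = (-0.6)·(-0.5472) + (5.2)·(1.7973) = 9.6746.

Step 5 — scale by n: T² = 5 · 9.6746 = 48.3728.

T² ≈ 48.3728


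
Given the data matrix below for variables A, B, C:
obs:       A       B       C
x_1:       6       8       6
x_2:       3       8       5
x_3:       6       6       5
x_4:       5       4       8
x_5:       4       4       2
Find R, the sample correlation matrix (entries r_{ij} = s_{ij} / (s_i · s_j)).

Step 1 — column means:
  mean(A) = (6 + 3 + 6 + 5 + 4) / 5 = 24/5 = 4.8
  mean(B) = (8 + 8 + 6 + 4 + 4) / 5 = 30/5 = 6
  mean(C) = (6 + 5 + 5 + 8 + 2) / 5 = 26/5 = 5.2

Step 2 — sample variances and covariances s[i,j] = (1/(n-1)) · Σ_k (x_{k,i} - mean_i) · (x_{k,j} - mean_j), with n-1 = 4:
  s[A,A] = ((1.2)·(1.2) + (-1.8)·(-1.8) + (1.2)·(1.2) + (0.2)·(0.2) + (-0.8)·(-0.8)) / 4 = 6.8/4 = 1.7
  s[A,B] = ((1.2)·(2) + (-1.8)·(2) + (1.2)·(0) + (0.2)·(-2) + (-0.8)·(-2)) / 4 = 0/4 = 0
  s[A,C] = ((1.2)·(0.8) + (-1.8)·(-0.2) + (1.2)·(-0.2) + (0.2)·(2.8) + (-0.8)·(-3.2)) / 4 = 4.2/4 = 1.05
  s[B,B] = ((2)·(2) + (2)·(2) + (0)·(0) + (-2)·(-2) + (-2)·(-2)) / 4 = 16/4 = 4
  s[B,C] = ((2)·(0.8) + (2)·(-0.2) + (0)·(-0.2) + (-2)·(2.8) + (-2)·(-3.2)) / 4 = 2/4 = 0.5
  s[C,C] = ((0.8)·(0.8) + (-0.2)·(-0.2) + (-0.2)·(-0.2) + (2.8)·(2.8) + (-3.2)·(-3.2)) / 4 = 18.8/4 = 4.7
  Sample standard deviations s_i = √(s[i,i]):
  s(A) = √(1.7) = 1.3038
  s(B) = √(4) = 2
  s(C) = √(4.7) = 2.1679

Step 3 — r_{ij} = s_{ij} / (s_i · s_j):
  r[A,A] = 1 (diagonal).
  r[A,B] = 0 / (1.3038 · 2) = 0 / 2.6077 = 0
  r[A,C] = 1.05 / (1.3038 · 2.1679) = 1.05 / 2.8267 = 0.3715
  r[B,B] = 1 (diagonal).
  r[B,C] = 0.5 / (2 · 2.1679) = 0.5 / 4.3359 = 0.1153
  r[C,C] = 1 (diagonal).

R is symmetric with unit diagonal. Assembling:

R = [[1, 0, 0.3715],
 [0, 1, 0.1153],
 [0.3715, 0.1153, 1]]


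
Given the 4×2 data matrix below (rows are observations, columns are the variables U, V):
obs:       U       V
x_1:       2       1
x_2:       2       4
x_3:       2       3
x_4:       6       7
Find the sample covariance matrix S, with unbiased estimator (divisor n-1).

Step 1 — column means:
  mean(U) = (2 + 2 + 2 + 6) / 4 = 12/4 = 3
  mean(V) = (1 + 4 + 3 + 7) / 4 = 15/4 = 3.75

Step 2 — sample covariance S[i,j] = (1/(n-1)) · Σ_k (x_{k,i} - mean_i) · (x_{k,j} - mean_j), with n-1 = 3.
  S[U,U] = ((-1)·(-1) + (-1)·(-1) + (-1)·(-1) + (3)·(3)) / 3 = 12/3 = 4
  S[U,V] = ((-1)·(-2.75) + (-1)·(0.25) + (-1)·(-0.75) + (3)·(3.25)) / 3 = 13/3 = 4.3333
  S[V,V] = ((-2.75)·(-2.75) + (0.25)·(0.25) + (-0.75)·(-0.75) + (3.25)·(3.25)) / 3 = 18.75/3 = 6.25

S is symmetric (S[j,i] = S[i,j]). Assembling:

S = [[4, 4.3333],
 [4.3333, 6.25]]


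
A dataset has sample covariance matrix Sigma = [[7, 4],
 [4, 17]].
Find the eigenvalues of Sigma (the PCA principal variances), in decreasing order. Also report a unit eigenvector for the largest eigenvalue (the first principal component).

Step 1 — characteristic polynomial of 2×2 Sigma:
  det(Sigma - λI) = λ² - trace · λ + det = 0.
  trace = 7 + 17 = 24, det = 7·17 - (4)² = 103.
Step 2 — discriminant:
  Δ = trace² - 4·det = 576 - 412 = 164.
Step 3 — eigenvalues:
  λ = (trace ± √Δ)/2 = (24 ± 12.8062)/2,
  λ_1 = 18.4031,  λ_2 = 5.5969.

Step 4 — unit eigenvector for λ_1: solve (Sigma - λ_1 I)v = 0. First row:
  (7 - 18.4031)·v_x + (4)·v_y = 0, i.e. (-11.4031)·v_x + (4)·v_y = 0,
  so v ∝ (b, λ_1 - a) = (4, 11.4031) = u.
  ||u|| = √((4)² + (11.4031)²) = √(146.0312) ≈ 12.0843,
  v_1 = u/||u|| ≈ (0.331, 0.9436) (||v_1|| = 1).

λ_1 = 18.4031,  λ_2 = 5.5969;  v_1 ≈ (0.331, 0.9436)


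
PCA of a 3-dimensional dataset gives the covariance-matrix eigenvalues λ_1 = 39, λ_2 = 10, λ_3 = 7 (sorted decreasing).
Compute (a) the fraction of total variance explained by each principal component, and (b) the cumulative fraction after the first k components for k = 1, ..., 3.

Step 1 — total variance = trace(Sigma) = Σ λ_i = 39 + 10 + 7 = 56.

Step 2 — fraction explained by component i = λ_i / Σ λ:
  PC1: 39/56 = 0.6964
  PC2: 10/56 = 0.1786
  PC3: 7/56 = 0.125

Step 3 — cumulative fraction after k components = (λ_1 + ... + λ_k) / Σ λ:
  k = 1: 39/56 = 0.6964
  k = 2: (39 + 10)/56 = 49/56 = 0.875
  k = 3: (39 + 10 + 7)/56 = 56/56 = 1

Summary (fraction, with percent):

explained: PC1 0.6964 (69.64%), PC2 0.1786 (17.86%), PC3 0.125 (12.5%);  cumulative: 0.6964, 0.875, 1
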